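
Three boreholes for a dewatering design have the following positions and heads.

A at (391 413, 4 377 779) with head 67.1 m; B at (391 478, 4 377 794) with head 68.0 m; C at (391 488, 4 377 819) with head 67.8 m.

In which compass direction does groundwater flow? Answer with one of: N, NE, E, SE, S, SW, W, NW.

Three-point gradient (reference A): Δ to B = (65, 15, +0.9), Δ to C = (75, 40, +0.7).
∂h/∂x = +0.01729, ∂h/∂y = -0.01492 (det = 1475).
Flow = −∇h = (-0.01729 east, +0.01492 north), which points northwest.

NW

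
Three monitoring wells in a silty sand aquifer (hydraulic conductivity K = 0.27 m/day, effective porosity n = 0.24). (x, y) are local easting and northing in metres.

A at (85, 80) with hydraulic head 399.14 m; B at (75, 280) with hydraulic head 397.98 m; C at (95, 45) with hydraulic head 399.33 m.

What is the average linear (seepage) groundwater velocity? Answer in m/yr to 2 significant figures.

2.5 m/yr

With h = a·x + b·y + c and A as origin, the differences give:
  (-10)·a + 200·b = -1.16
  10·a + (-35)·b = +0.19
Eliminate b (×(-35) and ×200, subtract): -1650·a = 2.600 → a = ∂h/∂x = -0.001576
Back-substitute: b = ∂h/∂y = -0.005879.
|∇h| = √(-0.001576² + -0.005879²) = 0.006087
Seepage velocity v = K·i/n = 0.27 × 0.006087 / 0.24 = 0.006848 m/day = 2.501 m/yr.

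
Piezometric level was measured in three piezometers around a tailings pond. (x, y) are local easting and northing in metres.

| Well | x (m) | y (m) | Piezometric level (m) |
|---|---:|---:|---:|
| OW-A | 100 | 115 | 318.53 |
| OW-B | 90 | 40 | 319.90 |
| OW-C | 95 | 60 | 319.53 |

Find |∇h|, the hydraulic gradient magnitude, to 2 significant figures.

0.018

With h = a·x + b·y + c and OW-A as origin, the differences give:
  (-10)·a + (-75)·b = +1.37
  (-5)·a + (-55)·b = +1.00
Eliminate b (×(-55) and ×(-75), subtract): 175·a = -0.350 → a = ∂h/∂x = -0.002000
Back-substitute: b = ∂h/∂y = -0.01800.
|∇h| = √(-0.002000² + -0.01800²) = 0.01811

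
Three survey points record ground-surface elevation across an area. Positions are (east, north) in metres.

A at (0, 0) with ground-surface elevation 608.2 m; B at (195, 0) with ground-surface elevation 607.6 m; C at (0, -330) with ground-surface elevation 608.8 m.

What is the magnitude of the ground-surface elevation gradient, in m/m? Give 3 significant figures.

0.00357 m/m

∂z/∂x = (607.6 − 608.2) / (195 − 0) = -0.003077
∂z/∂y = (608.8 − 608.2) / (-330 − 0) = -0.001818
|∇f| = √(-0.003077² + -0.001818²) = 0.003574 m/m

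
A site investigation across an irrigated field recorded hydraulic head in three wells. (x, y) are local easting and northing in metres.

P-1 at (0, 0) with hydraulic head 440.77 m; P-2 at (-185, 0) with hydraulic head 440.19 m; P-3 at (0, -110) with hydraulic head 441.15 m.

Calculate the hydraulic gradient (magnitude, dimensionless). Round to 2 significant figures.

0.0047

∂h/∂x = (440.19 − 440.77) / (-185 − 0) = +0.003135
∂h/∂y = (441.15 − 440.77) / (-110 − 0) = -0.003455
|∇h| = √(0.003135² + -0.003455²) = 0.004665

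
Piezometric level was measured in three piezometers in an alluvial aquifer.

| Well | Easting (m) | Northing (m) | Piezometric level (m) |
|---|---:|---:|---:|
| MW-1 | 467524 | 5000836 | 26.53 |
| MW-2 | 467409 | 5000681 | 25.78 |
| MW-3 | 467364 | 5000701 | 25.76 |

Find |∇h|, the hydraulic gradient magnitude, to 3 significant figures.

0.00391

Three-point gradient (reference MW-1): Δ to MW-2 = (-115, -155, -0.75), Δ to MW-3 = (-160, -135, -0.77).
∂h/∂x = +0.001951, ∂h/∂y = +0.003391 (det = -9275).
|∇h| = √(0.001951² + 0.003391²) = 0.003912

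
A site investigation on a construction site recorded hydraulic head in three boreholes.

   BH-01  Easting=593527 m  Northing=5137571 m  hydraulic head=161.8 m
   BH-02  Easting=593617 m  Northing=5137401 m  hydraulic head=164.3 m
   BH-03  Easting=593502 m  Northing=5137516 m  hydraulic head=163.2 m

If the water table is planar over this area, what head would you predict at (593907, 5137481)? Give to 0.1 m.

With h = a·x + b·y + c and BH-01 as origin, the differences give:
  90·a + (-170)·b = +2.5
  (-25)·a + (-55)·b = +1.4
Eliminate b (×(-55) and ×(-170), subtract): -9200·a = 100.50 → a = ∂h/∂x = -0.01092
Back-substitute: b = ∂h/∂y = -0.02049.
h(593907, 5137481) = 161.8 + (-0.01092)·(380) + (-0.02049)·(-90) = 161.8 -4.151 +1.844 = 159.493 m.

159.5 m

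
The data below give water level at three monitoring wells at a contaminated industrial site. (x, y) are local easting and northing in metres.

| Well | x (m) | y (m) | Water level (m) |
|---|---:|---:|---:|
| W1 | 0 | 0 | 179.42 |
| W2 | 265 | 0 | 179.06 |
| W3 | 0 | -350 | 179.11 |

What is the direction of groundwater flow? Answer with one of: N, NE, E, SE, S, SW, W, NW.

∂h/∂x = (179.06 − 179.42) / (265 − 0) = -0.001358
∂h/∂y = (179.11 − 179.42) / (-350 − 0) = +0.0008857
Flow = −∇h = (+0.001358 east, -0.0008857 north), which points southeast.

SE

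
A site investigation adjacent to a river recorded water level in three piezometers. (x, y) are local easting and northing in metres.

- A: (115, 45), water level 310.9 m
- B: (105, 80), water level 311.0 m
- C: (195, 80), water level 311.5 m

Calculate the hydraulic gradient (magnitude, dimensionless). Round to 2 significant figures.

With h = a·x + b·y + c and A as origin, the differences give:
  (-10)·a + 35·b = +0.1
  80·a + 35·b = +0.6
Eliminate b (×35 and ×35, subtract): -3150·a = -17.50 → a = ∂h/∂x = +0.005556
Back-substitute: b = ∂h/∂y = +0.004444.
|∇h| = √(0.005556² + 0.004444²) = 0.007115

0.0071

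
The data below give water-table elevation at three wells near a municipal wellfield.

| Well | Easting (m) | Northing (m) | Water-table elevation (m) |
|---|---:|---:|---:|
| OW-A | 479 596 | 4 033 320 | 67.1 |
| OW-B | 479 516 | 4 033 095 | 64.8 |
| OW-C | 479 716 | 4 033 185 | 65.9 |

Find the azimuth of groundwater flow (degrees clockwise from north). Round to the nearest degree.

Taking OW-A as reference: OW-B−OW-A = (-80, -225, -2.3); OW-C−OW-A = (120, -135, -1.2).
Determinant of the coordinate differences = (-80)·(-135) − 120·(-225) = 37800.
∂h/∂x = [(-2.3)·(-135) − (-1.2)·(-225)] / 37800 = +0.001071
∂h/∂y = [(-80)·(-1.2) − 120·(-2.3)] / 37800 = +0.009841
Flow direction (−∇h) has components (-0.001071 E, -0.009841 N).
Azimuth = atan2(E, N) = atan2(-0.001071, -0.009841) = 186.2° ≈ 186°.

186°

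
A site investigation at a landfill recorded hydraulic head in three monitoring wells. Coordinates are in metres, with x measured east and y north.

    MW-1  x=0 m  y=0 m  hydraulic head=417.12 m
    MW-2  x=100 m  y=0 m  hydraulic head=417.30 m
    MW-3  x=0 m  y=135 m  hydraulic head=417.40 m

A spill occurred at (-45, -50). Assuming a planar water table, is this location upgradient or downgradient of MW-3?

downgradient

∂h/∂x = (417.30 − 417.12) / (100 − 0) = +0.001800
∂h/∂y = (417.40 − 417.12) / (135 − 0) = +0.002074
Head at (-45, -50) = 417.12 + (+0.001800)·(-45) + (+0.002074)·(-50) = 416.94 m.
That is lower than the 417.40 m at MW-3, so the point is downgradient.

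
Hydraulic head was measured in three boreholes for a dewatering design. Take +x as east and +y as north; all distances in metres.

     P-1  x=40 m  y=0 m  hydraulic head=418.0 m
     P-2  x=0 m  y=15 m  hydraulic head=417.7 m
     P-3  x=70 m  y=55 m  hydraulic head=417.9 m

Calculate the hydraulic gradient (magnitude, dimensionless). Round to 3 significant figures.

0.00749

Three-point gradient (reference P-1): Δ to P-2 = (-40, 15, -0.3), Δ to P-3 = (30, 55, -0.1).
∂h/∂x = +0.005660, ∂h/∂y = -0.004906 (det = -2650).
|∇h| = √(0.005660² + -0.004906²) = 0.00749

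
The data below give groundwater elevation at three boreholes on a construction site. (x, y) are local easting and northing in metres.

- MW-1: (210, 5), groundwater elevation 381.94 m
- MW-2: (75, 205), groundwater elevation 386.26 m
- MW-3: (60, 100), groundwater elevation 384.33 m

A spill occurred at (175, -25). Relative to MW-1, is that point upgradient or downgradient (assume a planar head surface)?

downgradient

Taking MW-1 as reference: MW-2−MW-1 = (-135, 200, +4.32); MW-3−MW-1 = (-150, 95, +2.39).
Determinant of the coordinate differences = (-135)·95 − (-150)·200 = 17175.
∂h/∂x = [(+4.32)·95 − (+2.39)·200] / 17175 = -0.003936
∂h/∂y = [(-135)·(+2.39) − (-150)·(+4.32)] / 17175 = +0.01894
Head at (175, -25) = 381.94 + (-0.003936)·(-35) + (+0.01894)·(-30) = 381.51 m.
That is lower than the 381.94 m at MW-1, so the point is downgradient.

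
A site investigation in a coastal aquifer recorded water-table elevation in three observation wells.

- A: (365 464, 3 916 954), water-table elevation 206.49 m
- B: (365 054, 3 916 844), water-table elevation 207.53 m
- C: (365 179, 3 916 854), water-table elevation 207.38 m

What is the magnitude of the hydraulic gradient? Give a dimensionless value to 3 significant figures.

Differences from A: to B (Δx, Δy, Δh) = (-410, -110, +1.04); to C = (-285, -100, +0.89).
Solve a·Δx + b·Δy = Δh: det = (-410)·(-100) − (-285)·(-110) = 9650.
∂h/∂x = [(+1.04)·(-100) − (+0.89)·(-110)] / 9650 = -0.0006321
∂h/∂y = [(-410)·(+0.89) − (-285)·(+1.04)] / 9650 = -0.007098
|∇h| = √(-0.0006321² + -0.007098²) = 0.007126

0.00713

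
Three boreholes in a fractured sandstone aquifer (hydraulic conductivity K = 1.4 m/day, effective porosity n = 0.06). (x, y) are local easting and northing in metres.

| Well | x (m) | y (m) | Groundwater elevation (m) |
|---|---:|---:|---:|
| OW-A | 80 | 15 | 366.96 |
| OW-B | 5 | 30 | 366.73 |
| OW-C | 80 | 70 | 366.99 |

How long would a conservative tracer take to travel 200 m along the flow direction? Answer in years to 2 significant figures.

7.3 years

With h = a·x + b·y + c and OW-A as origin, the differences give:
  (-75)·a + 15·b = -0.23
  0·a + 55·b = +0.03
Eliminate b (×55 and ×15, subtract): -4125·a = -13.100 → a = ∂h/∂x = +0.003176
Back-substitute: b = ∂h/∂y = +0.0005455.
|∇h| = √(0.003176² + 0.0005455²) = 0.003223
Seepage velocity v = K·i/n = 1.4 × 0.003223 / 0.06 = 0.0752 m/day.
t = 200 / 0.0752 = 2660 days = 7.28 years.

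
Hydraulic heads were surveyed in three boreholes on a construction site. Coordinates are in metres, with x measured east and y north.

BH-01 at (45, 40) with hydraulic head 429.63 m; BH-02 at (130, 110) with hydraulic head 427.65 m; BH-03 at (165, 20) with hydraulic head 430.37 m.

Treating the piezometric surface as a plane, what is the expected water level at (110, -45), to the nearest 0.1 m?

432.2 m

Taking BH-01 as reference: BH-02−BH-01 = (85, 70, -1.98); BH-03−BH-01 = (120, -20, +0.74).
Determinant of the coordinate differences = 85·(-20) − 120·70 = -10100.
∂h/∂x = [(-1.98)·(-20) − (+0.74)·70] / -10100 = +0.001208
∂h/∂y = [85·(+0.74) − 120·(-1.98)] / -10100 = -0.02975
h(110, -45) = 429.63 + (+0.001208)·(65) + (-0.02975)·(-85) = 429.63 +0.079 +2.529 = 432.237 m.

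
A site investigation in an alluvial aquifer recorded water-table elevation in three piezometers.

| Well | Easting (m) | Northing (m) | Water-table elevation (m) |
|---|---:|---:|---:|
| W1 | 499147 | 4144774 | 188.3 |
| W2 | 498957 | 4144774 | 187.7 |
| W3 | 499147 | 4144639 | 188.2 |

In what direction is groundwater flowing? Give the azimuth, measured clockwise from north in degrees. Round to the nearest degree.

257°

∂h/∂x = (187.7 − 188.3) / (498957 − 499147) = +0.003158
∂h/∂y = (188.2 − 188.3) / (4144639 − 4144774) = +0.0007407
Flow direction (−∇h) has components (-0.003158 E, -0.0007407 N).
Azimuth = atan2(E, N) = atan2(-0.003158, -0.0007407) = 256.8° ≈ 257°.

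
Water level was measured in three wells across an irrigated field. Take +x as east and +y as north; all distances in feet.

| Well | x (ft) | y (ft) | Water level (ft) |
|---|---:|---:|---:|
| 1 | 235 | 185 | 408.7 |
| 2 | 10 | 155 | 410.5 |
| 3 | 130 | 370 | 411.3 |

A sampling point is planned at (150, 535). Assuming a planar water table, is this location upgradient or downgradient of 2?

With h = a·x + b·y + c and 1 as origin, the differences give:
  (-225)·a + (-30)·b = +1.8
  (-105)·a + 185·b = +2.6
Eliminate b (×185 and ×(-30), subtract): -44775·a = 411.00 → a = ∂h/∂x = -0.009179
Back-substitute: b = ∂h/∂y = +0.008844.
Head at (150, 535) = 408.7 + (-0.009179)·(-85) + (+0.008844)·(350) = 412.58 ft.
That is higher than the 410.5 ft at 2, so the point is upgradient.

upgradient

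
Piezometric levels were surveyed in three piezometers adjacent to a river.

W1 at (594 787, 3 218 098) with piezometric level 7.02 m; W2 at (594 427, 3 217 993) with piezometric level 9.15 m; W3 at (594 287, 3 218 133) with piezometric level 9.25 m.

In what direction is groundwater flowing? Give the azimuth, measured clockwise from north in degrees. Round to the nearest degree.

Taking W1 as reference: W2−W1 = (-360, -105, +2.13); W3−W1 = (-500, 35, +2.23).
Solve a·Δx + b·Δy = Δh: det = (-360)·35 − (-500)·(-105) = -65100.
∂h/∂x = [(+2.13)·35 − (+2.23)·(-105)] / -65100 = -0.004742
∂h/∂y = [(-360)·(+2.23) − (-500)·(+2.13)] / -65100 = -0.004028
Flow direction (−∇h) has components (+0.004742 E, +0.004028 N).
Azimuth = atan2(E, N) = atan2(+0.004742, +0.004028) = 49.7° ≈ 050°.

050°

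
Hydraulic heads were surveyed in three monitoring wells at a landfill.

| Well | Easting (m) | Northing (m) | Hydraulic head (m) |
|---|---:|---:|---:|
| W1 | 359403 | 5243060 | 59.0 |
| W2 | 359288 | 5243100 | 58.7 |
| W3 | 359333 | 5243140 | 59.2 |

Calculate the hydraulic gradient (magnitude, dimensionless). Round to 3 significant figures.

Taking W1 as reference: W2−W1 = (-115, 40, -0.3); W3−W1 = (-70, 80, +0.2).
Solve a·Δx + b·Δy = Δh: det = (-115)·80 − (-70)·40 = -6400.
∂h/∂x = [(-0.3)·80 − (+0.2)·40] / -6400 = +0.005000
∂h/∂y = [(-115)·(+0.2) − (-70)·(-0.3)] / -6400 = +0.006875
|∇h| = √(0.005000² + 0.006875²) = 0.008501

0.00850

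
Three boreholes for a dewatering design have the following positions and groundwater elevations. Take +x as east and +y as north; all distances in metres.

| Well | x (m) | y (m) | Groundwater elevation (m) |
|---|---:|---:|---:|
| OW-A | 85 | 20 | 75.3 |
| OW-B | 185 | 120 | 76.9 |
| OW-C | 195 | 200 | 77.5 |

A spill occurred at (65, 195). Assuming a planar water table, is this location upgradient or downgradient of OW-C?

With h = a·x + b·y + c and OW-A as origin, the differences give:
  100·a + 100·b = +1.6
  110·a + 180·b = +2.2
Eliminate b (×180 and ×100, subtract): 7000·a = 68.00 → a = ∂h/∂x = +0.009714
Back-substitute: b = ∂h/∂y = +0.006286.
Head at (65, 195) = 75.3 + (+0.009714)·(-20) + (+0.006286)·(175) = 76.21 m.
That is lower than the 77.5 m at OW-C, so the point is downgradient.

downgradient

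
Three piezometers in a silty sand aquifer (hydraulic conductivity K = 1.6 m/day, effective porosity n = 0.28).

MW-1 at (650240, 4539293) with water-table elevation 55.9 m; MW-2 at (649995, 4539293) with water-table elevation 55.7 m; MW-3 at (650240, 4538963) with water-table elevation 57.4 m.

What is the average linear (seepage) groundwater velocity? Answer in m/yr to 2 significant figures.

∂h/∂x = (55.7 − 55.9) / (649995 − 650240) = +0.0008163
∂h/∂y = (57.4 − 55.9) / (4538963 − 4539293) = -0.004545
|∇h| = √(0.0008163² + -0.004545²) = 0.004618
Seepage velocity v = K·i/n = 1.6 × 0.004618 / 0.28 = 0.02639 m/day = 9.639 m/yr.

9.6 m/yr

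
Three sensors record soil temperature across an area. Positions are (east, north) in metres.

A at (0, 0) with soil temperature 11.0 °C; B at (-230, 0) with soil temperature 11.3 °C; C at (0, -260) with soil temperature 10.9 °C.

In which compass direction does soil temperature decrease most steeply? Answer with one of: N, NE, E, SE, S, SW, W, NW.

E

∂T/∂x = (11.3 − 11.0) / (-230 − 0) = -0.001304
∂T/∂y = (10.9 − 11.0) / (-260 − 0) = +0.0003846
Steepest decrease is along −∇f = (+0.001304 E, -0.0003846 N) → east.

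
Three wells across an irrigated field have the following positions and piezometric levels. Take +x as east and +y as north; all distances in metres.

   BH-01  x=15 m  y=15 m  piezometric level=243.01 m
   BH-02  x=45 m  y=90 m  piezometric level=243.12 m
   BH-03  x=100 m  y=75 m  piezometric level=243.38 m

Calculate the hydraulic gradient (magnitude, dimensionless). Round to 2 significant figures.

0.0046

Taking BH-01 as reference: BH-02−BH-01 = (30, 75, +0.11); BH-03−BH-01 = (85, 60, +0.37).
Determinant of the coordinate differences = 30·60 − 85·75 = -4575.
∂h/∂x = [(+0.11)·60 − (+0.37)·75] / -4575 = +0.004623
∂h/∂y = [30·(+0.37) − 85·(+0.11)] / -4575 = -0.0003825
|∇h| = √(0.004623² + -0.0003825²) = 0.004639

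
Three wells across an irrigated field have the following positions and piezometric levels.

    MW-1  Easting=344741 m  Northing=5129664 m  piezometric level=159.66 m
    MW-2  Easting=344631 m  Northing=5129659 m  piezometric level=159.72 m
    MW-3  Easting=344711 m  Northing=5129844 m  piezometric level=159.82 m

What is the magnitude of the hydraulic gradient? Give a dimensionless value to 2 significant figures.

0.00098

With h = a·x + b·y + c and MW-1 as origin, the differences give:
  (-110)·a + (-5)·b = +0.06
  (-30)·a + 180·b = +0.16
Eliminate b (×180 and ×(-5), subtract): -19950·a = 11.600 → a = ∂h/∂x = -0.0005815
Back-substitute: b = ∂h/∂y = +0.0007920.
|∇h| = √(-0.0005815² + 0.0007920²) = 0.0009826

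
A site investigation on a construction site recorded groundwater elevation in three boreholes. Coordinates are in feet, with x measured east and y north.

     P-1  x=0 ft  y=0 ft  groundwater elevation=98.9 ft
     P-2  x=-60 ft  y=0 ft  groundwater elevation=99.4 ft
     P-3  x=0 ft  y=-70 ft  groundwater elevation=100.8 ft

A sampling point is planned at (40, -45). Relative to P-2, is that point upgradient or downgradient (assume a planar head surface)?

∂h/∂x = (99.4 − 98.9) / (-60 − 0) = -0.008333
∂h/∂y = (100.8 − 98.9) / (-70 − 0) = -0.02714
Head at (40, -45) = 98.9 + (-0.008333)·(40) + (-0.02714)·(-45) = 99.79 ft.
That is higher than the 99.4 ft at P-2, so the point is upgradient.

upgradient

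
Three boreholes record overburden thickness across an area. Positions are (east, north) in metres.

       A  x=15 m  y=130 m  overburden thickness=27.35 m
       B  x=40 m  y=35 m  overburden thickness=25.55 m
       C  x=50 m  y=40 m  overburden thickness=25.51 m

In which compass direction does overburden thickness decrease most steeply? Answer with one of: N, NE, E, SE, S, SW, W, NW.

SE

With d = a·x + b·y + c and A as origin, the differences give:
  25·a + (-95)·b = -1.80
  35·a + (-90)·b = -1.84
Eliminate b (×(-90) and ×(-95), subtract): 1075·a = -12.800 → a = ∂d/∂x = -0.01191
Back-substitute: b = ∂d/∂y = +0.01581.
Steepest decrease is along −∇f = (+0.01191 E, -0.01581 N) → southeast.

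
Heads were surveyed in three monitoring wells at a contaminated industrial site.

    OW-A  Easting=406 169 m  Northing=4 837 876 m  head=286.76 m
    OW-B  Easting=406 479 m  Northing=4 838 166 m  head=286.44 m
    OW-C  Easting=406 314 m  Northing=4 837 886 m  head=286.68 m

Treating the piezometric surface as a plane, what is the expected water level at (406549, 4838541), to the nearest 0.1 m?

286.2 m

With h = a·x + b·y + c and OW-A as origin, the differences give:
  310·a + 290·b = -0.32
  145·a + 10·b = -0.08
Eliminate b (×10 and ×290, subtract): -38950·a = 20.000 → a = ∂h/∂x = -0.0005135
Back-substitute: b = ∂h/∂y = -0.0005546.
h(406549, 4838541) = 286.76 + (-0.0005135)·(380) + (-0.0005546)·(665) = 286.76 -0.195 -0.369 = 286.196 m.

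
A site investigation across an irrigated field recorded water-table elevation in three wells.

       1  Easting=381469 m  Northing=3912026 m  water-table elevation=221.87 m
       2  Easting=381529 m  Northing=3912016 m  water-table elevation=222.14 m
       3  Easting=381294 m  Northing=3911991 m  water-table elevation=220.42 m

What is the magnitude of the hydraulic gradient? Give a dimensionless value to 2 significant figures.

0.012

With h = a·x + b·y + c and 1 as origin, the differences give:
  60·a + (-10)·b = +0.27
  (-175)·a + (-35)·b = -1.45
Eliminate b (×(-35) and ×(-10), subtract): -3850·a = -23.950 → a = ∂h/∂x = +0.006221
Back-substitute: b = ∂h/∂y = +0.01032.
|∇h| = √(0.006221² + 0.01032²) = 0.01205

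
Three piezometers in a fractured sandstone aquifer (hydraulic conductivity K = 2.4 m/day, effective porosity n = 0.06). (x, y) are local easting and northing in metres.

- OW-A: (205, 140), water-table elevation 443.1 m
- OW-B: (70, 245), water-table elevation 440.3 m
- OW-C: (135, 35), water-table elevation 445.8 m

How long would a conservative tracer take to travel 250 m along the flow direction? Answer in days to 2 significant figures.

Differences from OW-A: to OW-B (Δx, Δy, Δh) = (-135, 105, -2.8); to OW-C = (-70, -105, +2.7).
Solve a·Δx + b·Δy = Δh: det = (-135)·(-105) − (-70)·105 = 21525.
∂h/∂x = [(-2.8)·(-105) − (+2.7)·105] / 21525 = +0.0004878
∂h/∂y = [(-135)·(+2.7) − (-70)·(-2.8)] / 21525 = -0.02604
|∇h| = √(0.0004878² + -0.02604²) = 0.02604
Seepage velocity v = K·i/n = 2.4 × 0.02604 / 0.06 = 1.042 m/day.
t = 250 / 1.042 = 239.9 days.

240 days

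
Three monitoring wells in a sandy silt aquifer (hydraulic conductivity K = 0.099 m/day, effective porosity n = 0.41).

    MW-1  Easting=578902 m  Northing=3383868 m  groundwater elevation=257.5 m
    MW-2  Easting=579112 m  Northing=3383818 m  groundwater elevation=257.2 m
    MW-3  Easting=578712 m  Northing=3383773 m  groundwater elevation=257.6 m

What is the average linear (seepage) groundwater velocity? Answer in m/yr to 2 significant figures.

0.15 m/yr

Three-point gradient (reference MW-1): Δ to MW-2 = (210, -50, -0.3), Δ to MW-3 = (-190, -95, +0.1).
∂h/∂x = -0.001138, ∂h/∂y = +0.001222 (det = -29450).
|∇h| = √(-0.001138² + 0.001222²) = 0.00167
Seepage velocity v = K·i/n = 0.099 × 0.00167 / 0.41 = 0.0004032 m/day = 0.1473 m/yr.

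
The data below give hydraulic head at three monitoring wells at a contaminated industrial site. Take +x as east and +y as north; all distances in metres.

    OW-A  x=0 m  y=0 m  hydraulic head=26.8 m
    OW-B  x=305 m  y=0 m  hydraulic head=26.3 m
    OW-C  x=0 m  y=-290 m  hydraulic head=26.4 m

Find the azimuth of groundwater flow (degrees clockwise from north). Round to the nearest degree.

∂h/∂x = (26.3 − 26.8) / (305 − 0) = -0.001639
∂h/∂y = (26.4 − 26.8) / (-290 − 0) = +0.001379
Flow direction (−∇h) has components (+0.001639 E, -0.001379 N).
Azimuth = atan2(E, N) = atan2(+0.001639, -0.001379) = 130.1° ≈ 130°.

130°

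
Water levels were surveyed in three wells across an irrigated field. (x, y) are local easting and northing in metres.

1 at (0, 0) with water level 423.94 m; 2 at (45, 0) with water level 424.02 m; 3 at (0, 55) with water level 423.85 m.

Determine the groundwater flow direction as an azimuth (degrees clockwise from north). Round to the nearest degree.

313°

∂h/∂x = (424.02 − 423.94) / (45 − 0) = +0.001778
∂h/∂y = (423.85 − 423.94) / (55 − 0) = -0.001636
Flow direction (−∇h) has components (-0.001778 E, +0.001636 N).
Azimuth = atan2(E, N) = atan2(-0.001778, +0.001636) = 312.6° ≈ 313°.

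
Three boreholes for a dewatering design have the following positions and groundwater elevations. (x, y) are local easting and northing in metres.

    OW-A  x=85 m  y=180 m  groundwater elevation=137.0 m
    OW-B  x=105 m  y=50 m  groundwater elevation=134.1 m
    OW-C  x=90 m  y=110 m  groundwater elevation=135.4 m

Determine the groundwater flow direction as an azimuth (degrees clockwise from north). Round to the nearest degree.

196°

Taking OW-A as reference: OW-B−OW-A = (20, -130, -2.9); OW-C−OW-A = (5, -70, -1.6).
Determinant of the coordinate differences = 20·(-70) − 5·(-130) = -750.
∂h/∂x = [(-2.9)·(-70) − (-1.6)·(-130)] / -750 = +0.006667
∂h/∂y = [20·(-1.6) − 5·(-2.9)] / -750 = +0.02333
Flow direction (−∇h) has components (-0.006667 E, -0.02333 N).
Azimuth = atan2(E, N) = atan2(-0.006667, -0.02333) = 195.9° ≈ 196°.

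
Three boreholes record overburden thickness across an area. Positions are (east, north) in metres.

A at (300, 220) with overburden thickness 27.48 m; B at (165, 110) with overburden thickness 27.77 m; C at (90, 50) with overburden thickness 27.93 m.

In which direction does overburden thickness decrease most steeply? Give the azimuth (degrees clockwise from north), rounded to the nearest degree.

Differences from A: to B (Δx, Δy, Δh) = (-135, -110, +0.29); to C = (-210, -170, +0.45).
Determinant of the coordinate differences = (-135)·(-170) − (-210)·(-110) = -150.
∂d/∂x = [(+0.29)·(-170) − (+0.45)·(-110)] / -150 = -0.001333
∂d/∂y = [(-135)·(+0.45) − (-210)·(+0.29)] / -150 = -0.0010000
Steepest decrease is along −∇f: components (+0.001333 E, +0.0010000 N).
Azimuth = atan2(+0.001333, +0.0010000) = 53.1° ≈ 053°.

053°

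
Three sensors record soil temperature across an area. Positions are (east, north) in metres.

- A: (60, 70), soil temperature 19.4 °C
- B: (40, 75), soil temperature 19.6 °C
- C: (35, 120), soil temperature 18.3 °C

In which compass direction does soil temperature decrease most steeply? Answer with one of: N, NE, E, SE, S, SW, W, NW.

With T = a·x + b·y + c and A as origin, the differences give:
  (-20)·a + 5·b = +0.2
  (-25)·a + 50·b = -1.1
Eliminate b (×50 and ×5, subtract): -875·a = 15.50 → a = ∂T/∂x = -0.01771
Back-substitute: b = ∂T/∂y = -0.03086.
Steepest decrease is along −∇f = (+0.01771 E, +0.03086 N) → northeast.

NE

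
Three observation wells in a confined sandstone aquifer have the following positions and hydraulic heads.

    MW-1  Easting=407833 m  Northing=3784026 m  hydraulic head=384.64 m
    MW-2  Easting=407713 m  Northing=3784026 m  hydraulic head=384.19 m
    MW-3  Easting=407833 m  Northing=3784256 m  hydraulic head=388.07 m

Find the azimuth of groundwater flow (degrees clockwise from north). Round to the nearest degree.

194°

∂h/∂x = (384.19 − 384.64) / (407713 − 407833) = +0.003750
∂h/∂y = (388.07 − 384.64) / (3784256 − 3784026) = +0.01491
Flow direction (−∇h) has components (-0.003750 E, -0.01491 N).
Azimuth = atan2(E, N) = atan2(-0.003750, -0.01491) = 194.1° ≈ 194°.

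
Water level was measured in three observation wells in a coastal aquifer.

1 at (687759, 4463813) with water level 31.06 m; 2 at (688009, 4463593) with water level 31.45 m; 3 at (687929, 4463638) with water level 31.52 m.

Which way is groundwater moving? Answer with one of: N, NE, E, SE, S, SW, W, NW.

Taking 1 as reference: 2−1 = (250, -220, +0.39); 3−1 = (170, -175, +0.46).
Determinant of the coordinate differences = 250·(-175) − 170·(-220) = -6350.
∂h/∂x = [(+0.39)·(-175) − (+0.46)·(-220)] / -6350 = -0.005189
∂h/∂y = [250·(+0.46) − 170·(+0.39)] / -6350 = -0.007669
Flow = −∇h = (+0.005189 east, +0.007669 north), which points northeast.

NE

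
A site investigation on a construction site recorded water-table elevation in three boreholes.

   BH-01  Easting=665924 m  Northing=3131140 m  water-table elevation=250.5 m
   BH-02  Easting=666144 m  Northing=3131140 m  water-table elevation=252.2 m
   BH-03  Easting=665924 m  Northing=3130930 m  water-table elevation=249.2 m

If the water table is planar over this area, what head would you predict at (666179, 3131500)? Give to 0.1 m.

∂h/∂x = (252.2 − 250.5) / (666144 − 665924) = +0.007727
∂h/∂y = (249.2 − 250.5) / (3130930 − 3131140) = +0.006190
h(666179, 3131500) = 250.5 + (+0.007727)·(255) + (+0.006190)·(360) = 250.5 +1.970 +2.229 = 254.699 m.

254.7 m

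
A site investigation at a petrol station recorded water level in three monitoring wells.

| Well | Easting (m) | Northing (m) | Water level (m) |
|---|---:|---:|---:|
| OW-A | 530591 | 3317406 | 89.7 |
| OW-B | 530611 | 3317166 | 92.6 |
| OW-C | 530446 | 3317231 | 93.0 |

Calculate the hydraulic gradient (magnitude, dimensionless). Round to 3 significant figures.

0.0147

With h = a·x + b·y + c and OW-A as origin, the differences give:
  20·a + (-240)·b = +2.9
  (-145)·a + (-175)·b = +3.3
Eliminate b (×(-175) and ×(-240), subtract): -38300·a = 284.50 → a = ∂h/∂x = -0.007428
Back-substitute: b = ∂h/∂y = -0.01270.
|∇h| = √(-0.007428² + -0.01270²) = 0.01471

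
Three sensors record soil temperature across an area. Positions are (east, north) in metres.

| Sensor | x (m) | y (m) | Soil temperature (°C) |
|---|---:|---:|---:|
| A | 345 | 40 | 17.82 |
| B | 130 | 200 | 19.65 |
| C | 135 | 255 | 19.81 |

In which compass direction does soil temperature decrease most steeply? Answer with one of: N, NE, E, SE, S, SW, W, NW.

Three-point gradient (reference A): Δ to B = (-215, 160, +1.83), Δ to C = (-210, 215, +1.99).
∂T/∂x = -0.005945, ∂T/∂y = +0.003450 (det = -12625).
Steepest decrease is along −∇f = (+0.005945 E, -0.003450 N) → southeast.

SE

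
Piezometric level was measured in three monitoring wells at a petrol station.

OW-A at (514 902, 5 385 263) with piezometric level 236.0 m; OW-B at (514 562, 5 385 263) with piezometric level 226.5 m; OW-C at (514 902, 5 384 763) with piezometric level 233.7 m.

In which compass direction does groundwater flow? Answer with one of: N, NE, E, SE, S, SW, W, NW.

W

∂h/∂x = (226.5 − 236.0) / (514562 − 514902) = +0.02794
∂h/∂y = (233.7 − 236.0) / (5384763 − 5385263) = +0.004600
Flow = −∇h = (-0.02794 east, -0.004600 north), which points west.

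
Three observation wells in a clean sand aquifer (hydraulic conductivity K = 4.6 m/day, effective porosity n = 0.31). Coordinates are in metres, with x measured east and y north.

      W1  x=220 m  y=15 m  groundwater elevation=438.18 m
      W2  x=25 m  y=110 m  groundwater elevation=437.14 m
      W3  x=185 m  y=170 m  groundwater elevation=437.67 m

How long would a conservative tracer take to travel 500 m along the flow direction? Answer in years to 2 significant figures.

With h = a·x + b·y + c and W1 as origin, the differences give:
  (-195)·a + 95·b = -1.04
  (-35)·a + 155·b = -0.51
Eliminate b (×155 and ×95, subtract): -26900·a = -112.750 → a = ∂h/∂x = +0.004191
Back-substitute: b = ∂h/∂y = -0.002344.
|∇h| = √(0.004191² + -0.002344²) = 0.004802
Seepage velocity v = K·i/n = 4.6 × 0.004802 / 0.31 = 0.07126 m/day.
t = 500 / 0.07126 = 7017 days = 19.2 years.

19 years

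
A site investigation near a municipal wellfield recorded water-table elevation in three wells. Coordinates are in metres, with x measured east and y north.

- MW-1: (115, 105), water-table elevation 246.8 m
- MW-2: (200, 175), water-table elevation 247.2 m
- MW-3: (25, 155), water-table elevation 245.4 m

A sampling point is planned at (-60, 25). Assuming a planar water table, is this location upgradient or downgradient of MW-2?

Taking MW-1 as reference: MW-2−MW-1 = (85, 70, +0.4); MW-3−MW-1 = (-90, 50, -1.4).
Determinant of the coordinate differences = 85·50 − (-90)·70 = 10550.
∂h/∂x = [(+0.4)·50 − (-1.4)·70] / 10550 = +0.01118
∂h/∂y = [85·(-1.4) − (-90)·(+0.4)] / 10550 = -0.007867
Head at (-60, 25) = 246.8 + (+0.01118)·(-175) + (-0.007867)·(-80) = 245.47 m.
That is lower than the 247.2 m at MW-2, so the point is downgradient.

downgradient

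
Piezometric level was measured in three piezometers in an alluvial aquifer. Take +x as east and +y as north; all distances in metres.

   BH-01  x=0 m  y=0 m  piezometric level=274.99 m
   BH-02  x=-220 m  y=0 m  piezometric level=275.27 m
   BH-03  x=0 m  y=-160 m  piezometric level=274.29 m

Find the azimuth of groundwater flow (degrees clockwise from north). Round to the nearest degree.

∂h/∂x = (275.27 − 274.99) / (-220 − 0) = -0.001273
∂h/∂y = (274.29 − 274.99) / (-160 − 0) = +0.004375
Flow direction (−∇h) has components (+0.001273 E, -0.004375 N).
Azimuth = atan2(E, N) = atan2(+0.001273, -0.004375) = 163.8° ≈ 164°.

164°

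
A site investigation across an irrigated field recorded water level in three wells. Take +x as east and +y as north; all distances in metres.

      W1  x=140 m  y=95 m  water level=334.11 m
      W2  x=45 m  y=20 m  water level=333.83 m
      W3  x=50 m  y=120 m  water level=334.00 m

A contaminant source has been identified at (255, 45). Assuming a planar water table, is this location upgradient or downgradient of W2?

upgradient

Differences from W1: to W2 (Δx, Δy, Δh) = (-95, -75, -0.28); to W3 = (-90, 25, -0.11).
Solve a·Δx + b·Δy = Δh: det = (-95)·25 − (-90)·(-75) = -9125.
∂h/∂x = [(-0.28)·25 − (-0.11)·(-75)] / -9125 = +0.001671
∂h/∂y = [(-95)·(-0.11) − (-90)·(-0.28)] / -9125 = +0.001616
Head at (255, 45) = 334.11 + (+0.001671)·(115) + (+0.001616)·(-50) = 334.22 m.
That is higher than the 333.83 m at W2, so the point is upgradient.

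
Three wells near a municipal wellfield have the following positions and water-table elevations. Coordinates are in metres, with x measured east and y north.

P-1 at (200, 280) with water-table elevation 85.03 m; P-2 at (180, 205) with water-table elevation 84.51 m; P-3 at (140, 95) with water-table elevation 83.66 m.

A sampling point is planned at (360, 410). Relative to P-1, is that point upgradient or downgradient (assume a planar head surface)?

Differences from P-1: to P-2 (Δx, Δy, Δh) = (-20, -75, -0.52); to P-3 = (-60, -185, -1.37).
Determinant of the coordinate differences = (-20)·(-185) − (-60)·(-75) = -800.
∂h/∂x = [(-0.52)·(-185) − (-1.37)·(-75)] / -800 = +0.008188
∂h/∂y = [(-20)·(-1.37) − (-60)·(-0.52)] / -800 = +0.004750
Head at (360, 410) = 85.03 + (+0.008188)·(160) + (+0.004750)·(130) = 86.96 m.
That is higher than the 85.03 m at P-1, so the point is upgradient.

upgradient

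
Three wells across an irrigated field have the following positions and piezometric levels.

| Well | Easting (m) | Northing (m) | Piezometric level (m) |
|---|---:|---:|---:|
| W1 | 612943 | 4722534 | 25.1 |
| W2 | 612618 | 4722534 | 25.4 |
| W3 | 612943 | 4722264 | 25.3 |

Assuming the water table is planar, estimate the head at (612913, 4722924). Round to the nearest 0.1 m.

24.8 m

∂h/∂x = (25.4 − 25.1) / (612618 − 612943) = -0.0009231
∂h/∂y = (25.3 − 25.1) / (4722264 − 4722534) = -0.0007407
h(612913, 4722924) = 25.1 + (-0.0009231)·(-30) + (-0.0007407)·(390) = 25.1 +0.028 -0.289 = 24.839 m.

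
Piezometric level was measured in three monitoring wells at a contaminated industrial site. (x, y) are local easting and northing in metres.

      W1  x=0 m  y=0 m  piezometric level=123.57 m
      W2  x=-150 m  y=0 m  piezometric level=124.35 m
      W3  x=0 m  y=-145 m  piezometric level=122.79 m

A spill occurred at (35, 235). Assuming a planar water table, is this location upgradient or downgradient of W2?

upgradient

∂h/∂x = (124.35 − 123.57) / (-150 − 0) = -0.005200
∂h/∂y = (122.79 − 123.57) / (-145 − 0) = +0.005379
Head at (35, 235) = 123.57 + (-0.005200)·(35) + (+0.005379)·(235) = 124.65 m.
That is higher than the 124.35 m at W2, so the point is upgradient.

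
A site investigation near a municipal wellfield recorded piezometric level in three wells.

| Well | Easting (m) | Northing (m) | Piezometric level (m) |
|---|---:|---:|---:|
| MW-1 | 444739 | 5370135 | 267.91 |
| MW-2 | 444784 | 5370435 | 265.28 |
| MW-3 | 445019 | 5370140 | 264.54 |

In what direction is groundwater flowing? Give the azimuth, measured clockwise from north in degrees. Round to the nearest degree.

Differences from MW-1: to MW-2 (Δx, Δy, Δh) = (45, 300, -2.63); to MW-3 = (280, 5, -3.37).
Solve a·Δx + b·Δy = Δh: det = 45·5 − 280·300 = -83775.
∂h/∂x = [(-2.63)·5 − (-3.37)·300] / -83775 = -0.01191
∂h/∂y = [45·(-3.37) − 280·(-2.63)] / -83775 = -0.006980
Flow direction (−∇h) has components (+0.01191 E, +0.006980 N).
Azimuth = atan2(E, N) = atan2(+0.01191, +0.006980) = 59.6° ≈ 060°.

060°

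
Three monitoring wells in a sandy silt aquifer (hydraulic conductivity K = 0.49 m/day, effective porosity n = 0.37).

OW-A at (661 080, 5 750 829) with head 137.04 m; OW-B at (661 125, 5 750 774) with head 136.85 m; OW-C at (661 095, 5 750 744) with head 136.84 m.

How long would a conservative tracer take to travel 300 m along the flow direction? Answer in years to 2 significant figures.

Three-point gradient (reference OW-A): Δ to OW-B = (45, -55, -0.19), Δ to OW-C = (15, -85, -0.20).
∂h/∂x = -0.001717, ∂h/∂y = +0.002050 (det = -3000).
|∇h| = √(-0.001717² + 0.002050²) = 0.002674
Seepage velocity v = K·i/n = 0.49 × 0.002674 / 0.37 = 0.003541 m/day.
t = 300 / 0.003541 = 8.472e+04 days = 232 years.

230 years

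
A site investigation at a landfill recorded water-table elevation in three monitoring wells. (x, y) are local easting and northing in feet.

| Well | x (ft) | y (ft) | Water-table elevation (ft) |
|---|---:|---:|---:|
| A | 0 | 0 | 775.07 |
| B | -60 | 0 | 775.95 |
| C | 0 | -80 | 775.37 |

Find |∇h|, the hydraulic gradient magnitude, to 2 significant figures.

0.015

∂h/∂x = (775.95 − 775.07) / (-60 − 0) = -0.01467
∂h/∂y = (775.37 − 775.07) / (-80 − 0) = -0.003750
|∇h| = √(-0.01467² + -0.003750²) = 0.01514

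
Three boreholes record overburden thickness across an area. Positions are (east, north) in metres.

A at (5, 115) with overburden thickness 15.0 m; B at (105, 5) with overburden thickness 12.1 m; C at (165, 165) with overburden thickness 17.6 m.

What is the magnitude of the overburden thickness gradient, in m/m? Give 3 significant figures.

0.0326 m/m

Taking A as reference: B−A = (100, -110, -2.9); C−A = (160, 50, +2.6).
Determinant of the coordinate differences = 100·50 − 160·(-110) = 22600.
∂d/∂x = [(-2.9)·50 − (+2.6)·(-110)] / 22600 = +0.006239
∂d/∂y = [100·(+2.6) − 160·(-2.9)] / 22600 = +0.03204
|∇f| = √(0.006239² + 0.03204²) = 0.03264 m/m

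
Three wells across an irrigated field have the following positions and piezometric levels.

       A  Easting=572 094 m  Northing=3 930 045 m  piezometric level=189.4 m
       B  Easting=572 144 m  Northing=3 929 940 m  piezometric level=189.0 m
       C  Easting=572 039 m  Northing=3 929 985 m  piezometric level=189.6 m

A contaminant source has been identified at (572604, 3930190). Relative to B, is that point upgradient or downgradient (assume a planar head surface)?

downgradient

Three-point gradient (reference A): Δ to B = (50, -105, -0.4), Δ to C = (-55, -60, +0.2).
∂h/∂x = -0.005128, ∂h/∂y = +0.001368 (det = -8775).
Head at (572604, 3930190) = 189.4 + (-0.005128)·(510) + (+0.001368)·(145) = 186.98 m.
That is lower than the 189.0 m at B, so the point is downgradient.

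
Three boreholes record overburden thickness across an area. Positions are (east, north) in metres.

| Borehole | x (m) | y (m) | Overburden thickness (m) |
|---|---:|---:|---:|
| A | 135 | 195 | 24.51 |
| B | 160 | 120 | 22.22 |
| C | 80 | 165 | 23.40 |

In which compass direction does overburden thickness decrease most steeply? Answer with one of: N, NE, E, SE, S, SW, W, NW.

S

Three-point gradient (reference A): Δ to B = (25, -75, -2.29), Δ to C = (-55, -30, -1.11).
∂d/∂x = +0.002985, ∂d/∂y = +0.03153 (det = -4875).
Steepest decrease is along −∇f = (-0.002985 E, -0.03153 N) → south.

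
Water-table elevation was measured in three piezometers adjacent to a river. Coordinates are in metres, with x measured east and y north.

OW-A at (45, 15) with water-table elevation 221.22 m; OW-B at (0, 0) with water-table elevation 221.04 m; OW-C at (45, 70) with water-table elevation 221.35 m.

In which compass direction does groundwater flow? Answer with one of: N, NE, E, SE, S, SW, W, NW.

SW

With h = a·x + b·y + c and OW-A as origin, the differences give:
  (-45)·a + (-15)·b = -0.18
  0·a + 55·b = +0.13
Eliminate b (×55 and ×(-15), subtract): -2475·a = -7.950 → a = ∂h/∂x = +0.003212
Back-substitute: b = ∂h/∂y = +0.002364.
Flow = −∇h = (-0.003212 east, -0.002364 north), which points southwest.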